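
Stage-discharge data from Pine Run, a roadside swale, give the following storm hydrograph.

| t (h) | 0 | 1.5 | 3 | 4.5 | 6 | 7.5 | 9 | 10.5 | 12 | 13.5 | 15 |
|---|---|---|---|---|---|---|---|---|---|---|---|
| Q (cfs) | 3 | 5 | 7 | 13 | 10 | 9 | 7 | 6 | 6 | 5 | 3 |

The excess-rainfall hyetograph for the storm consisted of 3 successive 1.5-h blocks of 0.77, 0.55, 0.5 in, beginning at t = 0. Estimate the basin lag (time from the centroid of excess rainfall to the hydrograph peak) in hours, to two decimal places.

t_L ≈ 2.47 h

Centroid of excess rainfall: t_c = Σ P_i·t̄_i / ΣP_i = 2.0275 h (block centres at 0.75, 2.25, 3.75 h).
Hydrograph peak occurs at t = 4.5 h, so basin lag t_L = 4.5 − 2.0275 = 2.47 h.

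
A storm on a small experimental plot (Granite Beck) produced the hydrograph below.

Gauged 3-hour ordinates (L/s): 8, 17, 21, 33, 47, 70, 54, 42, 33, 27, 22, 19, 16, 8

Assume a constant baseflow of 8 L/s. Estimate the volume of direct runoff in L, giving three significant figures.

Direct-runoff ordinates (Q − Q_b): 0.0, 9.0, 13.0, 25.0, 39.0, 62.0, 46.0, 34.0, 25.0, 19.0, 14.0, 11.0, 8.0, 0.0 L/s.
ΣQ_DR = 305.0 L/s.
With Δt = 3 h = 10800 s, V = ΣQ_DR · Δt = 305.0 × 10800 = 3.29 × 10^6 L.

V ≈ 3.29 × 10^6 L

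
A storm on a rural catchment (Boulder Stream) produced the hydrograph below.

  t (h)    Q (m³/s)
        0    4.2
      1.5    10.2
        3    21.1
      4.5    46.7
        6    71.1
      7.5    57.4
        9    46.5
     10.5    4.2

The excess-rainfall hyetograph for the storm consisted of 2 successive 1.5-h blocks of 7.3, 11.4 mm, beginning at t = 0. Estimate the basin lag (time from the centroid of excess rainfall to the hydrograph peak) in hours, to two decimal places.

t_L ≈ 4.34 h

Centroid of excess rainfall: t_c = Σ P_i·t̄_i / ΣP_i = 1.6644 h (block centres at 0.75, 2.25 h).
Hydrograph peak occurs at t = 6 h, so basin lag t_L = 6 − 1.6644 = 4.34 h.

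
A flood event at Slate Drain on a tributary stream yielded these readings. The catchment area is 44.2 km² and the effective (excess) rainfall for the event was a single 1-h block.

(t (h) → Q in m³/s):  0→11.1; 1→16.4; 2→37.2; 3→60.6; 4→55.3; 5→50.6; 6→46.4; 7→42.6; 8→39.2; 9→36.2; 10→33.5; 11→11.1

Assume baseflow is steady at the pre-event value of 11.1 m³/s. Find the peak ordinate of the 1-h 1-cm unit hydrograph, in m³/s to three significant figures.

Direct runoff: 0.0, 5.3, 26.1, 49.5, 44.2, 39.5, 35.3, 31.5, 28.1, 25.1, 22.4, 0.0 m³/s; ΣQ_DR = 307.0 m³/s, peak = 49.5 m³/s.
Runoff depth d = ΣQ_DR·Δt / A = 307.0 × 3600 / (44.2 km²) = 25.00 mm.
The 1-cm UH is the DRH scaled by (10 mm)/d, so U_p = 49.5 × 10/25.00 = 19.8 m³/s.

U_p ≈ 19.8 m³/s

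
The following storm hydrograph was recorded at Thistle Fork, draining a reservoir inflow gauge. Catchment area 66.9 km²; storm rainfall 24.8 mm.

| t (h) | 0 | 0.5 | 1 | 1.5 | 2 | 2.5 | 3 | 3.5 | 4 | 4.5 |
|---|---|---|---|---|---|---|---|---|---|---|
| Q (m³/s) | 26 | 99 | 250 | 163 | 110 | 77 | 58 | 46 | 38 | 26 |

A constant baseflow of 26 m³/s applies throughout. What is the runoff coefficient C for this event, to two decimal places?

ΣQ_DR = 633.0 m³/s; V = ΣQ_DR·Δt = 1.139 × 10^6 m³.
Runoff depth d = V / A = 17.03 mm.
C = d / P = 17.03 / 24.8 = 0.69.

C ≈ 0.69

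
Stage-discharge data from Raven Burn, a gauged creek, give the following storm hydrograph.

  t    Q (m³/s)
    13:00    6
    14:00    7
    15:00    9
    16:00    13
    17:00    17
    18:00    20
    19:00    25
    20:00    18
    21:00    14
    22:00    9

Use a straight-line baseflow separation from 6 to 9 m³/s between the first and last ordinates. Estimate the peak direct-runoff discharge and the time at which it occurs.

Subtracting baseflow gives direct-runoff ordinates: 0.00, 0.67, 2.33, 6.00, 9.67, 12.33, 17.00, 9.67, 5.33, 0.00 m³/s.
The maximum is 17.00 m³/s, occurring at the reading for t = 19:00.

Q_p = 17.00 m³/s at t = 19:00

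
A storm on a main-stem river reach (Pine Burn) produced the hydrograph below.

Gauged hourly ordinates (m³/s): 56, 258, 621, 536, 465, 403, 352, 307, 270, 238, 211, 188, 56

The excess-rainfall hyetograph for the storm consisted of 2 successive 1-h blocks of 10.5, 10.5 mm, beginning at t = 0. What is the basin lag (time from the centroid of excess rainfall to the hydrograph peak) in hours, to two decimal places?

t_L ≈ 1.00 h

Centroid of excess rainfall: t_c = Σ P_i·t̄_i / ΣP_i = 1.0000 h (block centres at 0.5, 1.5 h).
Hydrograph peak occurs at t = 2 h, so basin lag t_L = 2 − 1.0000 = 1.00 h.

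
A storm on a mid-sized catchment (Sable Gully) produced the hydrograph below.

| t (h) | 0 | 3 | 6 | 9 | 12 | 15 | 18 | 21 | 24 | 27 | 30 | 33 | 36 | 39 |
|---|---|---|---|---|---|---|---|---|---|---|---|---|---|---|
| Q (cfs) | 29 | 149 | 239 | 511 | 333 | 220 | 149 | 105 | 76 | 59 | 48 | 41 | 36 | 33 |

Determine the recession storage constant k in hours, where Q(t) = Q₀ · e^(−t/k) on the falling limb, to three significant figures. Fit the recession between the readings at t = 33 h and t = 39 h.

On the falling limb, Q drops from 41 to 33 cfs between t = 33 h and t = 39 h (Δt = 6 h).
k = −Δt / ln(Q₂/Q₁) = −6 / ln(33/41) = 27.6 h.

k ≈ 27.6 h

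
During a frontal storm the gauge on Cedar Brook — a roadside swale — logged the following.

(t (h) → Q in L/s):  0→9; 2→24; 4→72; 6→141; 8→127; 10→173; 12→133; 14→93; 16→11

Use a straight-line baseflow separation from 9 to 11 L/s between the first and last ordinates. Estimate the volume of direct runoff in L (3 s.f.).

V ≈ 4.99 × 10^6 L

Direct-runoff ordinates (Q − Q_b): 0.00, 14.75, 62.50, 131.25, 117.00, 162.75, 122.50, 82.25, 0.00 L/s.
ΣQ_DR = 693.0 L/s.
With Δt = 2 h = 7200 s, V = ΣQ_DR · Δt = 693.0 × 7200 = 4.99 × 10^6 L.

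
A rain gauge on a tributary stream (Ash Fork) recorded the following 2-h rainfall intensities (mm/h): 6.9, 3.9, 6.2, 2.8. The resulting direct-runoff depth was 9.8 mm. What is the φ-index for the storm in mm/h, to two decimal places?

Only the 2 blocks with intensity above φ contribute runoff: 6.9, 6.2 mm/h.
Σ(I−φ)·Δt = d  ⇒  (6.9+6.2 − 2φ)·2 = 9.8
φ = (13.10 − 9.8/2) / 2 = 4.10 mm/h.

φ ≈ 4.10 mm/h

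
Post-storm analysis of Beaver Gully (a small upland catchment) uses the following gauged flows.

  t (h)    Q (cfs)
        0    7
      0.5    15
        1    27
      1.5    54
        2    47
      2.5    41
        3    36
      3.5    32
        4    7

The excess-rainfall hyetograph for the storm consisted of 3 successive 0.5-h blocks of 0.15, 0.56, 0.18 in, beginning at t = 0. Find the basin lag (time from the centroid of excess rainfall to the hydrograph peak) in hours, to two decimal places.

t_L ≈ 0.73 h

Centroid of excess rainfall: t_c = Σ P_i·t̄_i / ΣP_i = 0.7669 h (block centres at 0.25, 0.75, 1.25 h).
Hydrograph peak occurs at t = 1.5 h, so basin lag t_L = 1.5 − 0.7669 = 0.73 h.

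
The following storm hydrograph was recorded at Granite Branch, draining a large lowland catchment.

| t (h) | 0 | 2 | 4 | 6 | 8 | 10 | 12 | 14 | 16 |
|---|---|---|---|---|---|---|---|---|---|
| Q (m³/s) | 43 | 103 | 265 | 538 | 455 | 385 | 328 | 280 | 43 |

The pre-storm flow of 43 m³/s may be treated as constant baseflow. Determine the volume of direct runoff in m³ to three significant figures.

Direct-runoff ordinates (Q − Q_b): 0.0, 60.0, 222.0, 495.0, 412.0, 342.0, 285.0, 237.0, 0.0 m³/s.
ΣQ_DR = 2053 m³/s.
With Δt = 2 h = 7200 s, V = ΣQ_DR · Δt = 2053 × 7200 = 1.48 × 10^7 m³.

V ≈ 1.48 × 10^7 m³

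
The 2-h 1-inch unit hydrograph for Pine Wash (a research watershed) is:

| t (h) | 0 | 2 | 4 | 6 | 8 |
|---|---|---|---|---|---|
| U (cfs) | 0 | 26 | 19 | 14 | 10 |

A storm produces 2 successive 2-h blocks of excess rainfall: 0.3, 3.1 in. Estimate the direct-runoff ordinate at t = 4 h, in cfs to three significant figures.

By discrete convolution, Q_j = Σ (P_i / 1 in) · U_{j−i}.
At t = 4 h (j=2): Q = (0.3/1)·19 + (3.1/1)·26 = 86.3 cfs.

Q ≈ 86.3 cfs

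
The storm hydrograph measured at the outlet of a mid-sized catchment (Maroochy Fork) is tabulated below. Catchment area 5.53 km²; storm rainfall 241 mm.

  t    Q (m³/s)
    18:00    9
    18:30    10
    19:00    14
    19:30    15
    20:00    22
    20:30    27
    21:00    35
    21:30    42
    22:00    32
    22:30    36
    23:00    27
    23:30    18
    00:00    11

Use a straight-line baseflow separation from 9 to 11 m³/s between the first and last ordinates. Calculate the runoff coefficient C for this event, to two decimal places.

C ≈ 0.23

ΣQ_DR = 168.0 m³/s; V = ΣQ_DR·Δt = 3.024 × 10^5 m³.
Runoff depth d = V / A = 54.68 mm.
C = d / P = 54.68 / 241 = 0.23.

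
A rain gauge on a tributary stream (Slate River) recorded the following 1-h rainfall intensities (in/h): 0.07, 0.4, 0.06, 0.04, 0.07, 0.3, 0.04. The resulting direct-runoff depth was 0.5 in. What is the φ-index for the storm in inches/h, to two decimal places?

φ ≈ 0.10 in/h

Only the 2 blocks with intensity above φ contribute runoff: 0.4, 0.3 in/h.
Σ(I−φ)·Δt = d  ⇒  (0.4+0.3 − 2φ)·1 = 0.5
φ = (0.7000 − 0.5/1) / 2 = 0.10 in/h.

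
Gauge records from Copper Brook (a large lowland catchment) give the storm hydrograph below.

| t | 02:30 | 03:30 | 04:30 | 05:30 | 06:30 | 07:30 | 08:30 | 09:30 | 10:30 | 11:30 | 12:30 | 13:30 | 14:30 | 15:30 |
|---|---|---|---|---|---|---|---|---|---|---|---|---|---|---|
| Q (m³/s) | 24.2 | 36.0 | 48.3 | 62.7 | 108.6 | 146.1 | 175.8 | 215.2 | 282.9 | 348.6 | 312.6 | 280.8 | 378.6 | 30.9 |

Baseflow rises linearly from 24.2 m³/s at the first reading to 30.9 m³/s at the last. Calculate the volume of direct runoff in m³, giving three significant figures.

Direct-runoff ordinates (Q − Q_b): 0.00, 11.28, 23.07, 36.95, 82.34, 119.32, 148.51, 187.39, 254.58, 319.76, 283.25, 250.93, 348.22, 0.00 m³/s.
ΣQ_DR = 2066 m³/s.
With Δt = 1 h = 3600 s, V = ΣQ_DR · Δt = 2066 × 3600 = 7.44 × 10^6 m³.

V ≈ 7.44 × 10^6 m³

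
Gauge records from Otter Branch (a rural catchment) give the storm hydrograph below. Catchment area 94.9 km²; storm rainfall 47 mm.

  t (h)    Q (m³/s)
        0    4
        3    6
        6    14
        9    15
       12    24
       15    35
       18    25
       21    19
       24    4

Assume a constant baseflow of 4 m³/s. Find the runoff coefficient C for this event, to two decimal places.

ΣQ_DR = 110.0 m³/s; V = ΣQ_DR·Δt = 1.188 × 10^6 m³.
Runoff depth d = V / A = 12.52 mm.
C = d / P = 12.52 / 47 = 0.27.

C ≈ 0.27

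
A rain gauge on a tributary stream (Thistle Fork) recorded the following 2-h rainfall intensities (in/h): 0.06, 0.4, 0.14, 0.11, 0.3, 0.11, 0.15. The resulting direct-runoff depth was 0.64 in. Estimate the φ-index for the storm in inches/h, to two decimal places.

φ ≈ 0.19 in/h

Only the 2 blocks with intensity above φ contribute runoff: 0.4, 0.3 in/h.
Σ(I−φ)·Δt = d  ⇒  (0.4+0.3 − 2φ)·2 = 0.64
φ = (0.7000 − 0.64/2) / 2 = 0.19 in/h.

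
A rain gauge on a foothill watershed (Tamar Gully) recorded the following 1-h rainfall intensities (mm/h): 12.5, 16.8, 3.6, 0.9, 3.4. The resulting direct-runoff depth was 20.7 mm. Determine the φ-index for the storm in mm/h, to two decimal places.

φ ≈ 4.30 mm/h

Only the 2 blocks with intensity above φ contribute runoff: 12.5, 16.8 mm/h.
Σ(I−φ)·Δt = d  ⇒  (12.5+16.8 − 2φ)·1 = 20.7
φ = (29.30 − 20.7/1) / 2 = 4.30 mm/h.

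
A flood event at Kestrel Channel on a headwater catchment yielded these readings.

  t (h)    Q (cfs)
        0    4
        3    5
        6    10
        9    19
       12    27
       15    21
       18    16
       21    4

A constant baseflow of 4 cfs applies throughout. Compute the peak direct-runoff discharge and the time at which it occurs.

Subtracting baseflow gives direct-runoff ordinates: 0.0, 1.0, 6.0, 15.0, 23.0, 17.0, 12.0, 0.0 cfs.
The maximum is 23.0 cfs, occurring at the reading for t = 12 h.

Q_p = 23.0 cfs at t = 12 h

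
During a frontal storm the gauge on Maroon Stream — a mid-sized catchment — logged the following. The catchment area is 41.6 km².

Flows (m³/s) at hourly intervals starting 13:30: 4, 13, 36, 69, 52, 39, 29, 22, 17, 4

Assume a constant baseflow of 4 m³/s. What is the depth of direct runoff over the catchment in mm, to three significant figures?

d ≈ 21.2 mm

Direct runoff: 0.0, 9.0, 32.0, 65.0, 48.0, 35.0, 25.0, 18.0, 13.0, 0.0 m³/s; ΣQ_DR = 245.0 m³/s.
V = ΣQ_DR · Δt = 245.0 × 3600 s = 8.820 × 10^5 m³.
Over A = 41.6 km², depth = V / A = 21.2 mm.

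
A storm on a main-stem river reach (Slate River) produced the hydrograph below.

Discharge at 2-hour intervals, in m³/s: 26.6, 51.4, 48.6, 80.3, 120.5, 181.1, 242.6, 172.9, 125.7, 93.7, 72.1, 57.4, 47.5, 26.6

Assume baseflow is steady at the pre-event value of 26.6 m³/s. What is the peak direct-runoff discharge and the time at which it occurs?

Subtracting baseflow gives direct-runoff ordinates: 0.0, 24.8, 22.0, 53.7, 93.9, 154.5, 216.0, 146.3, 99.1, 67.1, 45.5, 30.8, 20.9, 0.0 m³/s.
The maximum is 216.0 m³/s, occurring at the reading for t = 12 h.

Q_p = 216.0 m³/s at t = 12 h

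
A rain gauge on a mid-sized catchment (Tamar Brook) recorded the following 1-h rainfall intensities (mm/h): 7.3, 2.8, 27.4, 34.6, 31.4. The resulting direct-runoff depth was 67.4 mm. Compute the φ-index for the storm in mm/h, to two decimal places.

Only the 3 blocks with intensity above φ contribute runoff: 27.4, 34.6, 31.4 mm/h.
Σ(I−φ)·Δt = d  ⇒  (27.4+34.6+31.4 − 3φ)·1 = 67.4
φ = (93.40 − 67.4/1) / 3 = 8.67 mm/h.

φ ≈ 8.67 mm/h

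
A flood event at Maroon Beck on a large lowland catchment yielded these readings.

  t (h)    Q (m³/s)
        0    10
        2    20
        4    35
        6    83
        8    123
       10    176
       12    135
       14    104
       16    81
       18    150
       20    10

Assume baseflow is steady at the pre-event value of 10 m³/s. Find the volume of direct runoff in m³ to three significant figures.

V ≈ 5.88 × 10^6 m³

Direct-runoff ordinates (Q − Q_b): 0.0, 10.0, 25.0, 73.0, 113.0, 166.0, 125.0, 94.0, 71.0, 140.0, 0.0 m³/s.
ΣQ_DR = 817.0 m³/s.
With Δt = 2 h = 7200 s, V = ΣQ_DR · Δt = 817.0 × 7200 = 5.88 × 10^6 m³.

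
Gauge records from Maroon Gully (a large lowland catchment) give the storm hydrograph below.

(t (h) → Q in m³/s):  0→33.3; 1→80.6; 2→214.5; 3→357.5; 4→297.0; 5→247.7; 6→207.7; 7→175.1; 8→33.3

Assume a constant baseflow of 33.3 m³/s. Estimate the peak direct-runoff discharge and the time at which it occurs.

Q_p = 324.2 m³/s at t = 3 h

Subtracting baseflow gives direct-runoff ordinates: 0.0, 47.3, 181.2, 324.2, 263.7, 214.4, 174.4, 141.8, 0.0 m³/s.
The maximum is 324.2 m³/s, occurring at the reading for t = 3 h.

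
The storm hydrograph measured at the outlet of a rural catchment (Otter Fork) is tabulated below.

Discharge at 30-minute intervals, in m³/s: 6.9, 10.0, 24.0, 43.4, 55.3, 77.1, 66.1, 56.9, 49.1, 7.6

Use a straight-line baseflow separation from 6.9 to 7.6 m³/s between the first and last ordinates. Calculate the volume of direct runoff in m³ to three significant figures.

Direct-runoff ordinates (Q − Q_b): 0.00, 3.02, 16.94, 36.27, 48.09, 69.81, 58.73, 49.46, 41.58, 0.00 m³/s.
ΣQ_DR = 323.9 m³/s.
With Δt = 0.5 h = 1800 s, V = ΣQ_DR · Δt = 323.9 × 1800 = 5.83 × 10^5 m³.

V ≈ 5.83 × 10^5 m³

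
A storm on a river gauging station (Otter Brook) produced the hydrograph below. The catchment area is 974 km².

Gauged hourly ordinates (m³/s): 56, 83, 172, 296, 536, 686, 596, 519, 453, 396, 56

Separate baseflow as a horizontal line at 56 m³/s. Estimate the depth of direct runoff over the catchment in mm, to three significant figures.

d ≈ 11.9 mm

Direct runoff: 0.0, 27.0, 116.0, 240.0, 480.0, 630.0, 540.0, 463.0, 397.0, 340.0, 0.0 m³/s; ΣQ_DR = 3233 m³/s.
V = ΣQ_DR · Δt = 3233 × 3600 s = 1.164 × 10^7 m³.
Over A = 974 km², depth = V / A = 11.9 mm.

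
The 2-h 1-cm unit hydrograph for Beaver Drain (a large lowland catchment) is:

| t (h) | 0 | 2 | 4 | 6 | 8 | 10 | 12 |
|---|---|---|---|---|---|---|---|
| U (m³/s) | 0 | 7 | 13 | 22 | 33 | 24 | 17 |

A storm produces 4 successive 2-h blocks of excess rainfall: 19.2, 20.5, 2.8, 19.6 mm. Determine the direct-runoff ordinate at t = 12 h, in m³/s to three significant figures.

Q ≈ 134 m³/s

By discrete convolution, Q_j = Σ (P_i / 10 mm) · U_{j−i}.
At t = 12 h (j=6): Q = (19.2/10)·17 + (20.5/10)·24 + (2.8/10)·33 + (19.6/10)·22 = 134 m³/s.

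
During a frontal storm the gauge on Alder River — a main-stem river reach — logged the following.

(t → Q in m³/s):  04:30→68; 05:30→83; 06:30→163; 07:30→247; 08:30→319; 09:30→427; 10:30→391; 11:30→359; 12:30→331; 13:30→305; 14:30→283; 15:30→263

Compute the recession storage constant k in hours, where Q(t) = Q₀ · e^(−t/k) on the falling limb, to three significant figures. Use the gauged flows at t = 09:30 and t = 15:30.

On the falling limb, Q drops from 427 to 263 m³/s between t = 09:30 and t = 15:30 (Δt = 6 h).
k = −Δt / ln(Q₂/Q₁) = −6 / ln(263/427) = 12.4 h.

k ≈ 12.4 h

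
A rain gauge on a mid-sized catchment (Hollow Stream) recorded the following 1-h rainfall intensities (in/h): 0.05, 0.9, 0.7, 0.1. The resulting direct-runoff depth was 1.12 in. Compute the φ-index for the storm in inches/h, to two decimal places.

φ ≈ 0.24 in/h

Only the 2 blocks with intensity above φ contribute runoff: 0.9, 0.7 in/h.
Σ(I−φ)·Δt = d  ⇒  (0.9+0.7 − 2φ)·1 = 1.12
φ = (1.600 − 1.12/1) / 2 = 0.24 in/h.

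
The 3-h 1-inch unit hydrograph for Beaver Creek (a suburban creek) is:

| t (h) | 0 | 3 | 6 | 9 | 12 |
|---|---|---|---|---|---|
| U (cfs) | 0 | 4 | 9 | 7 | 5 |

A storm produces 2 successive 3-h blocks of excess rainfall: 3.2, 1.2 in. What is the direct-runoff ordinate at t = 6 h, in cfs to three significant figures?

By discrete convolution, Q_j = Σ (P_i / 1 in) · U_{j−i}.
At t = 6 h (j=2): Q = (3.2/1)·9 + (1.2/1)·4 = 33.6 cfs.

Q ≈ 33.6 cfs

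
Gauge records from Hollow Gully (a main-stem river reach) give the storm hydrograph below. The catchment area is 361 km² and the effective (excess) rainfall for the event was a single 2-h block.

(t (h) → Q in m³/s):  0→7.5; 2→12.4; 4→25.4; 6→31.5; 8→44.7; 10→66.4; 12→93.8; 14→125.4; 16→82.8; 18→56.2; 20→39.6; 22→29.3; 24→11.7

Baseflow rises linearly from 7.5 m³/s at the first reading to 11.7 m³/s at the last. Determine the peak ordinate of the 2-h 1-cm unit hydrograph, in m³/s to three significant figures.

U_p ≈ 115 m³/s

Direct runoff: 0.00, 4.55, 17.20, 22.95, 35.80, 57.15, 84.20, 115.45, 72.50, 45.55, 28.60, 17.95, 0.00 m³/s; ΣQ_DR = 501.9 m³/s, peak = 115.45 m³/s.
Runoff depth d = ΣQ_DR·Δt / A = 501.9 × 7200 / (361 km²) = 10.01 mm.
The 1-cm UH is the DRH scaled by (10 mm)/d, so U_p = 115.45 × 10/10.01 = 115 m³/s.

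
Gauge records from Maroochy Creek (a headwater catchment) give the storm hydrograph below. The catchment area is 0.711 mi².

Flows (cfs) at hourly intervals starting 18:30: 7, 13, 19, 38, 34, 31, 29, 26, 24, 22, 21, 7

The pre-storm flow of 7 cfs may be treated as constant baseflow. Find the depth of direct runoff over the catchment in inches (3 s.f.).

Direct runoff: 0.0, 6.0, 12.0, 31.0, 27.0, 24.0, 22.0, 19.0, 17.0, 15.0, 14.0, 0.0 cfs; ΣQ_DR = 187.0 cfs.
V = ΣQ_DR · Δt = 187.0 × 3600 s = 6.732 × 10^5 ft³.
Over A = 0.711 mi², depth = V / A = 0.408 in.

d ≈ 0.408 in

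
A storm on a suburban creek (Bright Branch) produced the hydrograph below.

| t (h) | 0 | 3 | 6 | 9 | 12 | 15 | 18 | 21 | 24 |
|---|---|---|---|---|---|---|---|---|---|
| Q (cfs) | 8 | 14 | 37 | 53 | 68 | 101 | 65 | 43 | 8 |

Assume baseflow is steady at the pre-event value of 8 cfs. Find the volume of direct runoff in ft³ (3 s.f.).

V ≈ 3.51 × 10^6 ft³

Direct-runoff ordinates (Q − Q_b): 0.0, 6.0, 29.0, 45.0, 60.0, 93.0, 57.0, 35.0, 0.0 cfs.
ΣQ_DR = 325.0 cfs.
With Δt = 3 h = 10800 s, V = ΣQ_DR · Δt = 325.0 × 10800 = 3.51 × 10^6 ft³.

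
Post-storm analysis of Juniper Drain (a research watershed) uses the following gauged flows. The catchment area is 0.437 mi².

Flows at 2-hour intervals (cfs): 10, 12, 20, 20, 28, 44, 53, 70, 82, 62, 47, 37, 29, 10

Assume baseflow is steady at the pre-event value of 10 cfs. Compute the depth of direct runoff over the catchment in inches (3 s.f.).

d ≈ 2.72 in

Direct runoff: 0.0, 2.0, 10.0, 10.0, 18.0, 34.0, 43.0, 60.0, 72.0, 52.0, 37.0, 27.0, 19.0, 0.0 cfs; ΣQ_DR = 384.0 cfs.
V = ΣQ_DR · Δt = 384.0 × 7200 s = 2.765 × 10^6 ft³.
Over A = 0.437 mi², depth = V / A = 2.72 in.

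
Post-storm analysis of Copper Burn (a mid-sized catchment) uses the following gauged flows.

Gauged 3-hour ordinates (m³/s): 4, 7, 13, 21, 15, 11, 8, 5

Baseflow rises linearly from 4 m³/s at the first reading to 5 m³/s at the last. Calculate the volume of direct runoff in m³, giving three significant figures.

V ≈ 5.18 × 10^5 m³

Direct-runoff ordinates (Q − Q_b): 0.00, 2.86, 8.71, 16.57, 10.43, 6.29, 3.14, 0.00 m³/s.
ΣQ_DR = 48.00 m³/s.
With Δt = 3 h = 10800 s, V = ΣQ_DR · Δt = 48.00 × 10800 = 5.18 × 10^5 m³.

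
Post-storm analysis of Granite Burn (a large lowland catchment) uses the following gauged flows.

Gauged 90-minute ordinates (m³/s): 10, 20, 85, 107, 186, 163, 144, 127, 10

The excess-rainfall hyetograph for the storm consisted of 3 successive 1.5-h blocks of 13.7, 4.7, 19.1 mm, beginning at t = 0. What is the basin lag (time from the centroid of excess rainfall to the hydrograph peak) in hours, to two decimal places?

t_L ≈ 3.53 h

Centroid of excess rainfall: t_c = Σ P_i·t̄_i / ΣP_i = 2.4660 h (block centres at 0.75, 2.25, 3.75 h).
Hydrograph peak occurs at t = 6 h, so basin lag t_L = 6 − 2.4660 = 3.53 h.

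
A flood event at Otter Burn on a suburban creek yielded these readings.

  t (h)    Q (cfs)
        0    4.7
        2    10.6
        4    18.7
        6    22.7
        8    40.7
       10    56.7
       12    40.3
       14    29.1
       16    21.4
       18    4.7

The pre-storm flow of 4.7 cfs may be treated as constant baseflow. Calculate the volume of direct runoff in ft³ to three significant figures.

Direct-runoff ordinates (Q − Q_b): 0.0, 5.9, 14.0, 18.0, 36.0, 52.0, 35.6, 24.4, 16.7, 0.0 cfs.
ΣQ_DR = 202.6 cfs.
With Δt = 2 h = 7200 s, V = ΣQ_DR · Δt = 202.6 × 7200 = 1.46 × 10^6 ft³.

V ≈ 1.46 × 10^6 ft³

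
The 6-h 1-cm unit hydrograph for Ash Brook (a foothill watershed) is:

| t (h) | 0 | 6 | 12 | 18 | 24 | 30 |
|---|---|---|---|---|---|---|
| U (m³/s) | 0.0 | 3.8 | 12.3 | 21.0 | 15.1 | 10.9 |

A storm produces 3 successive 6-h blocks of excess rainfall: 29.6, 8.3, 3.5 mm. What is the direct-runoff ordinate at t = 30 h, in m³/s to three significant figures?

Q ≈ 52.1 m³/s

By discrete convolution, Q_j = Σ (P_i / 10 mm) · U_{j−i}.
At t = 30 h (j=5): Q = (29.6/10)·10.9 + (8.3/10)·15.1 + (3.5/10)·21.0 = 52.1 m³/s.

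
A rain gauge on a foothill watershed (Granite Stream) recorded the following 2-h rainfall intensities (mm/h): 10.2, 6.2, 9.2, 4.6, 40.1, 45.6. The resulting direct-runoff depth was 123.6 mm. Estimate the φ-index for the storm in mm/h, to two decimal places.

Only the 2 blocks with intensity above φ contribute runoff: 40.1, 45.6 mm/h.
Σ(I−φ)·Δt = d  ⇒  (40.1+45.6 − 2φ)·2 = 123.6
φ = (85.70 − 123.6/2) / 2 = 11.95 mm/h.

φ ≈ 11.95 mm/h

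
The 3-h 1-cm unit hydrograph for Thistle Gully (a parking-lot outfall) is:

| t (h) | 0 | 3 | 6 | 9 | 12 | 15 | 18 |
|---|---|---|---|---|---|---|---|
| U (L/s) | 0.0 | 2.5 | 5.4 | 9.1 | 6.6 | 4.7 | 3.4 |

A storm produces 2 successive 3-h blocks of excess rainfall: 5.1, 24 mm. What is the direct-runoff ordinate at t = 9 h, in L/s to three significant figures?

By discrete convolution, Q_j = Σ (P_i / 10 mm) · U_{j−i}.
At t = 9 h (j=3): Q = (5.1/10)·9.1 + (24/10)·5.4 = 17.6 L/s.

Q ≈ 17.6 L/s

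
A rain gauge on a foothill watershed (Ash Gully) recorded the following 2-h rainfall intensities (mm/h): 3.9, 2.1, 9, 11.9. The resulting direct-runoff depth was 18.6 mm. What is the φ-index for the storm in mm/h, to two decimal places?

φ ≈ 5.80 mm/h

Only the 2 blocks with intensity above φ contribute runoff: 9, 11.9 mm/h.
Σ(I−φ)·Δt = d  ⇒  (9+11.9 − 2φ)·2 = 18.6
φ = (20.90 − 18.6/2) / 2 = 5.80 mm/h.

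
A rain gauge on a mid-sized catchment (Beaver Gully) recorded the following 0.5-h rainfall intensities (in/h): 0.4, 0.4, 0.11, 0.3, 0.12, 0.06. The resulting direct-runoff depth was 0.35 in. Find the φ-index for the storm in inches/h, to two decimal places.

φ ≈ 0.13 in/h

Only the 3 blocks with intensity above φ contribute runoff: 0.4, 0.4, 0.3 in/h.
Σ(I−φ)·Δt = d  ⇒  (0.4+0.4+0.3 − 3φ)·0.5 = 0.35
φ = (1.100 − 0.35/0.5) / 3 = 0.13 in/h.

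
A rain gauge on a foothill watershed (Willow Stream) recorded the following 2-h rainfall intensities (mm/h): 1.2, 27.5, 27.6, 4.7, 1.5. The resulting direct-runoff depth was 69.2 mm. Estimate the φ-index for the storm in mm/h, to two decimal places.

Only the 2 blocks with intensity above φ contribute runoff: 27.5, 27.6 mm/h.
Σ(I−φ)·Δt = d  ⇒  (27.5+27.6 − 2φ)·2 = 69.2
φ = (55.10 − 69.2/2) / 2 = 10.25 mm/h.

φ ≈ 10.25 mm/h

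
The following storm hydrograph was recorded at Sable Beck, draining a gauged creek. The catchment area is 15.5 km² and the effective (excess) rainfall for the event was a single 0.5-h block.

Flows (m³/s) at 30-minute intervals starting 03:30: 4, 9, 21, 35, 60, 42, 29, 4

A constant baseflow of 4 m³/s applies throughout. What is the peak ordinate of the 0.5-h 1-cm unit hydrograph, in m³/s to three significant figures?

U_p ≈ 28.0 m³/s

Direct runoff: 0.0, 5.0, 17.0, 31.0, 56.0, 38.0, 25.0, 0.0 m³/s; ΣQ_DR = 172.0 m³/s, peak = 56.0 m³/s.
Runoff depth d = ΣQ_DR·Δt / A = 172.0 × 1800 / (15.5 km²) = 19.97 mm.
The 1-cm UH is the DRH scaled by (10 mm)/d, so U_p = 56.0 × 10/19.97 = 28.0 m³/s.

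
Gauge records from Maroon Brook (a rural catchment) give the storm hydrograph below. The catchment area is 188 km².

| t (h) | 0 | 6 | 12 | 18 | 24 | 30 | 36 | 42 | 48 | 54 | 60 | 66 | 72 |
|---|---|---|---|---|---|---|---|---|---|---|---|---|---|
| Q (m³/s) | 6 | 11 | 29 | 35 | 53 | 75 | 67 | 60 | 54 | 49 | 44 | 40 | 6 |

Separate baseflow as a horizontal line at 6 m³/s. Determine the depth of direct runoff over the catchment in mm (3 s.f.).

Direct runoff: 0.0, 5.0, 23.0, 29.0, 47.0, 69.0, 61.0, 54.0, 48.0, 43.0, 38.0, 34.0, 0.0 m³/s; ΣQ_DR = 451.0 m³/s.
V = ΣQ_DR · Δt = 451.0 × 21600 s = 9.742 × 10^6 m³.
Over A = 188 km², depth = V / A = 51.8 mm.

d ≈ 51.8 mm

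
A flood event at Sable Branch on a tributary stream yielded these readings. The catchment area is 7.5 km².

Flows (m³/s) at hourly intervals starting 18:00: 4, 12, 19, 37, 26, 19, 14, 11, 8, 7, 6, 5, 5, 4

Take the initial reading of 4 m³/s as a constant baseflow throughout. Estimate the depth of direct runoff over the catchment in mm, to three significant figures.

d ≈ 58.1 mm

Direct runoff: 0.0, 8.0, 15.0, 33.0, 22.0, 15.0, 10.0, 7.0, 4.0, 3.0, 2.0, 1.0, 1.0, 0.0 m³/s; ΣQ_DR = 121.0 m³/s.
V = ΣQ_DR · Δt = 121.0 × 3600 s = 4.356 × 10^5 m³.
Over A = 7.5 km², depth = V / A = 58.1 mm.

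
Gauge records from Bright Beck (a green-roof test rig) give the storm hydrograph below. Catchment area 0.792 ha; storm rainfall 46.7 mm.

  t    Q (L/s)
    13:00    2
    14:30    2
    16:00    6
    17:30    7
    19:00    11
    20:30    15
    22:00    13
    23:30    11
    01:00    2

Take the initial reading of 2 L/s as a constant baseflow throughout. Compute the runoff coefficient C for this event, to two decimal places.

ΣQ_DR = 51.00 L/s; V = ΣQ_DR·Δt = 2.754 × 10^5 L.
Runoff depth d = V / A = 34.77 mm.
C = d / P = 34.77 / 46.7 = 0.74.

C ≈ 0.74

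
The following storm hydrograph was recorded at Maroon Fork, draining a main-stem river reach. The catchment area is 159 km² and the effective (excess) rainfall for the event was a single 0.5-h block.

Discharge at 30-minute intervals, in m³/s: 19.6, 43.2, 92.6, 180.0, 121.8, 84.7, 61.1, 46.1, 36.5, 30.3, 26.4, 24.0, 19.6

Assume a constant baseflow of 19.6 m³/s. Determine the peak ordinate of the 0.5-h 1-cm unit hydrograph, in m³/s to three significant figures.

Direct runoff: 0.0, 23.6, 73.0, 160.4, 102.2, 65.1, 41.5, 26.5, 16.9, 10.7, 6.8, 4.4, 0.0 m³/s; ΣQ_DR = 531.1 m³/s, peak = 160.4 m³/s.
Runoff depth d = ΣQ_DR·Δt / A = 531.1 × 1800 / (159 km²) = 6.012 mm.
The 1-cm UH is the DRH scaled by (10 mm)/d, so U_p = 160.4 × 10/6.012 = 267 m³/s.

U_p ≈ 267 m³/s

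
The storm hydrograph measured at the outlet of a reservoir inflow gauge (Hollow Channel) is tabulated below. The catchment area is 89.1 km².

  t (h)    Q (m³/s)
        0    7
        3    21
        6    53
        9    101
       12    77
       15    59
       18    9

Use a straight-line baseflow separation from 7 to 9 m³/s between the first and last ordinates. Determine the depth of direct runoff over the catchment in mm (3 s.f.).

Direct runoff: 0.00, 13.67, 45.33, 93.00, 68.67, 50.33, 0.00 m³/s; ΣQ_DR = 271.0 m³/s.
V = ΣQ_DR · Δt = 271.0 × 10800 s = 2.927 × 10^6 m³.
Over A = 89.1 km², depth = V / A = 32.8 mm.

d ≈ 32.8 mm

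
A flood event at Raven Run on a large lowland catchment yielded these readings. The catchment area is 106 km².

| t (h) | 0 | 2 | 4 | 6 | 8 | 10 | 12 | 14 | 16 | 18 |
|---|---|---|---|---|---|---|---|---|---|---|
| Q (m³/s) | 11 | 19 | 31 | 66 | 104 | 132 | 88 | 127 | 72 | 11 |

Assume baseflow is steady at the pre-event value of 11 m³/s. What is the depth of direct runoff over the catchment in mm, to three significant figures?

d ≈ 37.4 mm

Direct runoff: 0.0, 8.0, 20.0, 55.0, 93.0, 121.0, 77.0, 116.0, 61.0, 0.0 m³/s; ΣQ_DR = 551.0 m³/s.
V = ΣQ_DR · Δt = 551.0 × 7200 s = 3.967 × 10^6 m³.
Over A = 106 km², depth = V / A = 37.4 mm.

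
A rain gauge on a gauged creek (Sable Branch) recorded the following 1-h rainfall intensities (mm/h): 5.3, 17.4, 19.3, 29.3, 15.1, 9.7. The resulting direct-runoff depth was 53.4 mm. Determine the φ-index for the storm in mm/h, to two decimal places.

φ ≈ 7.48 mm/h

Only the 5 blocks with intensity above φ contribute runoff: 17.4, 19.3, 29.3, 15.1, 9.7 mm/h.
Σ(I−φ)·Δt = d  ⇒  (17.4+19.3+29.3+15.1+9.7 − 5φ)·1 = 53.4
φ = (90.80 − 53.4/1) / 5 = 7.48 mm/h.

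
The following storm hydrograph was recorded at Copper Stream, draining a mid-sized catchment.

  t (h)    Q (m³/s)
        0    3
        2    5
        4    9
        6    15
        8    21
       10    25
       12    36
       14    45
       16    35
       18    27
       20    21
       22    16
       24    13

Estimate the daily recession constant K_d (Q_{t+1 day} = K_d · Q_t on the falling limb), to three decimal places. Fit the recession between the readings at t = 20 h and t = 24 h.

K_d ≈ 0.056

Between t = 20 h and t = 24 h the flow falls from 21 to 13 m³/s over 2×2 h = 4 h.
Per-interval ratio K = (13/21)^(1/2) = 0.7868; K_d = K^(24/2) = 0.056.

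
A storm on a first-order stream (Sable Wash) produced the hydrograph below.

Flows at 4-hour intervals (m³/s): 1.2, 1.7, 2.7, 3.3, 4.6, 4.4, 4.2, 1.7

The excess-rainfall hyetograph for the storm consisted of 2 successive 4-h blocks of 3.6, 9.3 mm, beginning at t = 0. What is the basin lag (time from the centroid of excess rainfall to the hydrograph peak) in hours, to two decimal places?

t_L ≈ 11.12 h

Centroid of excess rainfall: t_c = Σ P_i·t̄_i / ΣP_i = 4.8837 h (block centres at 2, 6 h).
Hydrograph peak occurs at t = 16 h, so basin lag t_L = 16 − 4.8837 = 11.12 h.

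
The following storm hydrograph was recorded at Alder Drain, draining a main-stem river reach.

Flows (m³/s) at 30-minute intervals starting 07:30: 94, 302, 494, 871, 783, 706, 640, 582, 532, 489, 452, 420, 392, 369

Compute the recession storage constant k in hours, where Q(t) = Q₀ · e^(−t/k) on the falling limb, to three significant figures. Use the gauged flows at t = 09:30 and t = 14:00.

On the falling limb, Q drops from 783 to 369 m³/s between t = 09:30 and t = 14:00 (Δt = 4.5 h).
k = −Δt / ln(Q₂/Q₁) = −4.5 / ln(369/783) = 5.98 h.

k ≈ 5.98 h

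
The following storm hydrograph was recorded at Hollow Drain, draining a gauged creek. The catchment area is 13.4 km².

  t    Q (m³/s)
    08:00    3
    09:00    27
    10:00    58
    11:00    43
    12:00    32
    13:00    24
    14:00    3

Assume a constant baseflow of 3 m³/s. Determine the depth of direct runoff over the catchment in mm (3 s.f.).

d ≈ 45.4 mm

Direct runoff: 0.0, 24.0, 55.0, 40.0, 29.0, 21.0, 0.0 m³/s; ΣQ_DR = 169.0 m³/s.
V = ΣQ_DR · Δt = 169.0 × 3600 s = 6.084 × 10^5 m³.
Over A = 13.4 km², depth = V / A = 45.4 mm.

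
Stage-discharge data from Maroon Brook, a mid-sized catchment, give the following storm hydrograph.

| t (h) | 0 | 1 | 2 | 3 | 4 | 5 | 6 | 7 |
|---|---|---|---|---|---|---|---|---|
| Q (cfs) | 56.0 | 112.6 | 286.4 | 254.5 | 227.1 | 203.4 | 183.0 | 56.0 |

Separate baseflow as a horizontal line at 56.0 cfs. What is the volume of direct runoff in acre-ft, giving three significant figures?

V ≈ 76.9 acre-ft

Direct-runoff ordinates (Q − Q_b): 0.0, 56.6, 230.4, 198.5, 171.1, 147.4, 127.0, 0.0 cfs.
ΣQ_DR = 931.0 cfs.
With Δt = 1 h = 3600 s, V = ΣQ_DR · Δt = 931.0 × 3600 = 3.35 × 10^6 ft³ = 76.9 acre-ft.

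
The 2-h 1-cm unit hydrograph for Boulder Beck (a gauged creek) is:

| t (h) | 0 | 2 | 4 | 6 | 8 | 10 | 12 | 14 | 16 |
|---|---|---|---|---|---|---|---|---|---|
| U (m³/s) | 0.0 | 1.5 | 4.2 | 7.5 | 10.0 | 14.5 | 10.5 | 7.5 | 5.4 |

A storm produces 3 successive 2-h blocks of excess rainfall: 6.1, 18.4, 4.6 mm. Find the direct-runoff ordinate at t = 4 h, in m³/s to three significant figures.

By discrete convolution, Q_j = Σ (P_i / 10 mm) · U_{j−i}.
At t = 4 h (j=2): Q = (6.1/10)·4.2 + (18.4/10)·1.5 + (4.6/10)·0.0 = 5.32 m³/s.

Q ≈ 5.32 m³/s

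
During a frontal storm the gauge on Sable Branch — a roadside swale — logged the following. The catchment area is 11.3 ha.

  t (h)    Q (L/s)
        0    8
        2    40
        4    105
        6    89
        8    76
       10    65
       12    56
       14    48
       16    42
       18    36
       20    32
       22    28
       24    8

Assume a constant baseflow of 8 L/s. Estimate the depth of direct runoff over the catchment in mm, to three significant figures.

Direct runoff: 0.0, 32.0, 97.0, 81.0, 68.0, 57.0, 48.0, 40.0, 34.0, 28.0, 24.0, 20.0, 0.0 L/s; ΣQ_DR = 529.0 L/s.
V = ΣQ_DR · Δt = 529.0 × 7200 s = 3.809 × 10^6 L.
Over A = 11.3 ha, depth = V / A = 33.7 mm.

d ≈ 33.7 mm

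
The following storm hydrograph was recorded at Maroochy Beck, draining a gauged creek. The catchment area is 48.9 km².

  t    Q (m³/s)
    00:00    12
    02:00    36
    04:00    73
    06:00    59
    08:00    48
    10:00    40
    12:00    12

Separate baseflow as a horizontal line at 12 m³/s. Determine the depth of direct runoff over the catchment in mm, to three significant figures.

Direct runoff: 0.0, 24.0, 61.0, 47.0, 36.0, 28.0, 0.0 m³/s; ΣQ_DR = 196.0 m³/s.
V = ΣQ_DR · Δt = 196.0 × 7200 s = 1.411 × 10^6 m³.
Over A = 48.9 km², depth = V / A = 28.9 mm.

d ≈ 28.9 mm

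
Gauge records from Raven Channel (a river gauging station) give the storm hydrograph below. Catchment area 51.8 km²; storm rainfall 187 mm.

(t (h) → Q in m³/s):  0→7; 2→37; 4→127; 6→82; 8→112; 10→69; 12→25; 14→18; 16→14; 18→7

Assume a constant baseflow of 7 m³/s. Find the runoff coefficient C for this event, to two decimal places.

C ≈ 0.32

ΣQ_DR = 428.0 m³/s; V = ΣQ_DR·Δt = 3.082 × 10^6 m³.
Runoff depth d = V / A = 59.49 mm.
C = d / P = 59.49 / 187 = 0.32.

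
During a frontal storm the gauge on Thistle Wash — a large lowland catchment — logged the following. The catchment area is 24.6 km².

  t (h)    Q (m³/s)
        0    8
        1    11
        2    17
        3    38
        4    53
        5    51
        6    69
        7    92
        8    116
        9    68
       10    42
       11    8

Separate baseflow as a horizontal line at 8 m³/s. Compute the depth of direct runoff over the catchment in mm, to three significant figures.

Direct runoff: 0.0, 3.0, 9.0, 30.0, 45.0, 43.0, 61.0, 84.0, 108.0, 60.0, 34.0, 0.0 m³/s; ΣQ_DR = 477.0 m³/s.
V = ΣQ_DR · Δt = 477.0 × 3600 s = 1.717 × 10^6 m³.
Over A = 24.6 km², depth = V / A = 69.8 mm.

d ≈ 69.8 mm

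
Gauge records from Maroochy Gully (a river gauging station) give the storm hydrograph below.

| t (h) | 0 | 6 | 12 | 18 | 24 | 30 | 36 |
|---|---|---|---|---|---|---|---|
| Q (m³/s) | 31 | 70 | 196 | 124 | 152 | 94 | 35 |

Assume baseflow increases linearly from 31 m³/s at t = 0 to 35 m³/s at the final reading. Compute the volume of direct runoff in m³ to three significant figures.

Direct-runoff ordinates (Q − Q_b): 0.00, 38.33, 163.67, 91.00, 118.33, 59.67, 0.00 m³/s.
ΣQ_DR = 471.0 m³/s.
With Δt = 6 h = 21600 s, V = ΣQ_DR · Δt = 471.0 × 21600 = 1.02 × 10^7 m³.

V ≈ 1.02 × 10^7 m³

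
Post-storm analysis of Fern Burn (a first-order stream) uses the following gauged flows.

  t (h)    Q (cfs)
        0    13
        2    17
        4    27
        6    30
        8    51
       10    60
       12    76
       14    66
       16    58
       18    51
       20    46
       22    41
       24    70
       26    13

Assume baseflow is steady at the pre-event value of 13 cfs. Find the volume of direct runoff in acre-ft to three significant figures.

Direct-runoff ordinates (Q − Q_b): 0.0, 4.0, 14.0, 17.0, 38.0, 47.0, 63.0, 53.0, 45.0, 38.0, 33.0, 28.0, 57.0, 0.0 cfs.
ΣQ_DR = 437.0 cfs.
With Δt = 2 h = 7200 s, V = ΣQ_DR · Δt = 437.0 × 7200 = 3.15 × 10^6 ft³ = 72.2 acre-ft.

V ≈ 72.2 acre-ft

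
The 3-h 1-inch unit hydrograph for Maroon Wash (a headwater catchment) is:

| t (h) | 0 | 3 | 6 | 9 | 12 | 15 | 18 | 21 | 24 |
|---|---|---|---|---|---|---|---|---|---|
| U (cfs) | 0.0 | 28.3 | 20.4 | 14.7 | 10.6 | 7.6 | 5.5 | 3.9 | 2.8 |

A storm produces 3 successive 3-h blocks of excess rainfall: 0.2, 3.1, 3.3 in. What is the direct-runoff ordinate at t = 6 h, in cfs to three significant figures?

By discrete convolution, Q_j = Σ (P_i / 1 in) · U_{j−i}.
At t = 6 h (j=2): Q = (0.2/1)·20.4 + (3.1/1)·28.3 + (3.3/1)·0.0 = 91.8 cfs.

Q ≈ 91.8 cfs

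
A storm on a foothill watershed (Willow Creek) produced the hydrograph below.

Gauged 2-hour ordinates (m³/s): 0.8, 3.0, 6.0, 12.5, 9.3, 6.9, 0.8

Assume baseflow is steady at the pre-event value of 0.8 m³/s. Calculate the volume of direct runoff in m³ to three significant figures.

Direct-runoff ordinates (Q − Q_b): 0.0, 2.2, 5.2, 11.7, 8.5, 6.1, 0.0 m³/s.
ΣQ_DR = 33.70 m³/s.
With Δt = 2 h = 7200 s, V = ΣQ_DR · Δt = 33.70 × 7200 = 2.43 × 10^5 m³.

V ≈ 2.43 × 10^5 m³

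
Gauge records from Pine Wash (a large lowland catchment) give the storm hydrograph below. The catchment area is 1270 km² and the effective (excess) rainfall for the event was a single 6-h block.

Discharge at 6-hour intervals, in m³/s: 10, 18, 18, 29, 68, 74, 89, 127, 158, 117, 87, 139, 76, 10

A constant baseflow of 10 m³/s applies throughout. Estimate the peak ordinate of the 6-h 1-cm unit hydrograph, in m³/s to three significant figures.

U_p ≈ 98.9 m³/s

Direct runoff: 0.0, 8.0, 8.0, 19.0, 58.0, 64.0, 79.0, 117.0, 148.0, 107.0, 77.0, 129.0, 66.0, 0.0 m³/s; ΣQ_DR = 880.0 m³/s, peak = 148.0 m³/s.
Runoff depth d = ΣQ_DR·Δt / A = 880.0 × 21600 / (1270 km²) = 14.97 mm.
The 1-cm UH is the DRH scaled by (10 mm)/d, so U_p = 148.0 × 10/14.97 = 98.9 m³/s.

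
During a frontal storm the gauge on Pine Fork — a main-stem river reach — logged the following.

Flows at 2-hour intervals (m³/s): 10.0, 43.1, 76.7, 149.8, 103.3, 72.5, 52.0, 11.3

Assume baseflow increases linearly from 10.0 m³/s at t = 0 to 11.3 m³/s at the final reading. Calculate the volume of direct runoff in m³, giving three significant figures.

V ≈ 3.12 × 10^6 m³

Direct-runoff ordinates (Q − Q_b): 0.00, 32.91, 66.33, 139.24, 92.56, 61.57, 40.89, 0.00 m³/s.
ΣQ_DR = 433.5 m³/s.
With Δt = 2 h = 7200 s, V = ΣQ_DR · Δt = 433.5 × 7200 = 3.12 × 10^6 m³.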